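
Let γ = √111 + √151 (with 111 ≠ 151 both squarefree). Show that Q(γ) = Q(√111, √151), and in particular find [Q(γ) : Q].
[Q(γ) : Q] = 4 (equivalently, Q(γ) = Q(√111, √151))

Obviously Q(γ) ⊆ Q(√111, √151), and [Q(√111, √151):Q] = 4 (since 111, 151 are distinct squarefree integers > 1 with 16761 not a perfect square). To show equality we compute the minimal polynomial of γ. From γ = √111 + √151: γ^2 = 111 + 2√(16761) + 151 = 262 + 2√(16761), so γ^2 - 262 = 2√(16761); squaring, (γ^2 - 262)^2 = 4·16761, i.e. γ^4 - 524γ^2 + 68644 - 67044 = 0, i.e. γ^4 - 524γ^2 + 1600 = 0. So γ is a root of x^4 - 524x^2 + 1600. This polynomial is irreducible over Q: it has no rational root (each ±√111 ± √151 is irrational), and any factorization into two quadratics over Q would force √(16761) ∈ Q (pairing opposite roots) or √111, √151 ∈ Q (other pairings), all impossible. Hence [Q(γ):Q] = 4 = [Q(√111, √151):Q], so Q(γ) = Q(√111, √151).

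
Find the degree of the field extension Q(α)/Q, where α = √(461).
[Q(α):Q] = 2

[Q(α):Q] equals the degree of the minimal polynomial of α. Here α^2 = 461 and x^2 - 461 is irreducible (d = 461 is squarefree, ≠ 1, hence not a square), so deg(m_α) = 2. Thus [Q(α):Q] = 2.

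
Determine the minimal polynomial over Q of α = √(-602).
m_α(x) = x^2 + 602

α satisfies α^2 + 602 = 0, so x^2 + 602 annihilates α. Since d = -602 is squarefree and ≠ 1, it is not a perfect square in Q, so x^2 + 602 has no rational root and is therefore irreducible over Q (a degree-2 polynomial over a field is irreducible iff it has no root). Hence m_α(x) = x^2 + 602.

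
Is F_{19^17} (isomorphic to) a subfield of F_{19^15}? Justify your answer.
No: F_{19^17} is not a subfield of F_{19^15}

F_{p^m} embeds in F_{p^n} iff m | n. Here 17 ∤ 15 (since 15 = 0·17 + 15 with remainder 15 ≠ 0), so F_{19^17} is not a subfield of F_{19^15}. Equivalently: if it were, the tower law would give 17 = [F_{19^17}:F_19] dividing [F_{19^15}:F_19] = 15, contradiction.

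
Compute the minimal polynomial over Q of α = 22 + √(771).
m_α(x) = x^2 - 44x - 287

From α - 22 = √(771), squaring gives (α - 22)^2 = 771, i.e. α^2 - 44α + 484 = 771, so α^2 - 44α - 287 = 0. The discriminant of x^2 - 44x - 287 is (-44)^2 - 4·(-287) = 1936 + 1148 = 3084, and 4·(771) is not a perfect square in Q since 771 is squarefree and ≠ 1. Hence x^2 - 44x - 287 is irreducible over Q and is the minimal polynomial of α.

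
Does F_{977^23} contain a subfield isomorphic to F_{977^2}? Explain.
No: F_{977^2} is not a subfield of F_{977^23}

F_{p^m} embeds in F_{p^n} iff m | n. Here 2 ∤ 23 (since 23 = 11·2 + 1 with remainder 1 ≠ 0), so F_{977^2} is not a subfield of F_{977^23}. Equivalently: if it were, the tower law would give 2 = [F_{977^2}:F_977] dividing [F_{977^23}:F_977] = 23, contradiction.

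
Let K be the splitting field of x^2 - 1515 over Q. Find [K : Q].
[K : Q] = 2

f(x) = x^2 - 1515 factors as (x - √1515)(x + √1515). The splitting field is K = Q(√1515). Since 1515 is squarefree and > 1, it is not a perfect square, so x^2 - 1515 is irreducible over Q and [Q(√1515) : Q] = 2. Hence [K : Q] = 2.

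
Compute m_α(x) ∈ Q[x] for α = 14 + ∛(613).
m_α(x) = x^3 - 42x^2 + 588x - 3357

Set β = α - 14 = ∛(613), so β^3 = 613. Then (α - 14)^3 - 613 = 0, i.e. α is a root of g(x) = (x - 14)^3 - 613 = x^3 - 42x^2 + 588x - 3357. Since g(x) = h(x - 14) where h(x) = x^3 - 613, and h is irreducible over Q (because 613 is not a perfect cube, so h has no rational root, and a monic cubic with no rational root is irreducible), g is also irreducible (irreducibility is preserved under the substitution x → x - 14). Hence m_α(x) = x^3 - 42x^2 + 588x - 3357.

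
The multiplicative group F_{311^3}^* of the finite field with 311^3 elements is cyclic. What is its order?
|F_{311^3}^*| = 30080230

F_{311^3} has 311^3 = 30080231 elements; its multiplicative group consists of all nonzero elements, so |F_{311^3}^*| = 30080231 - 1 = 30080230. (It is cyclic since any finite subgroup of the multiplicative group of a field is cyclic.)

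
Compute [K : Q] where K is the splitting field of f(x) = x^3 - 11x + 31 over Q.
[K : Q] = 6

By the rational root test, any rational root of the monic integer polynomial f(x) = x^3 - 11x + 31 must be an integer dividing the constant term 31, i.e. one of ±{1, 31}. Evaluating: f(1) = 21, f(-1) = 41, f(31) = 29481, f(-31) = -29419; none is 0, so f has no rational root and is therefore irreducible over Q (a cubic with no linear factor over a field is irreducible). For an irreducible cubic, the Galois group is A_3 or S_3 according as the discriminant disc(f) = -4a^3 - 27b^2 = -4·(-11)^3 - 27·(31)^2 = -20623 is or is not a square in Q. Here disc(f) = -20623 is not a perfect square in Q, so the Galois group of f over Q is not contained in A_3 and must be all of S_3. The splitting field has degree |S_3| = 6 over Q, so [K : Q] = 6.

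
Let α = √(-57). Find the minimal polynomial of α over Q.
m_α(x) = x^2 + 57

α satisfies α^2 + 57 = 0, so x^2 + 57 annihilates α. Since d = -57 is squarefree and ≠ 1, it is not a perfect square in Q, so x^2 + 57 has no rational root and is therefore irreducible over Q (a degree-2 polynomial over a field is irreducible iff it has no root). Hence m_α(x) = x^2 + 57.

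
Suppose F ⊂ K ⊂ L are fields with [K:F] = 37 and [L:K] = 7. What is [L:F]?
[L:F] = 259

The tower law says that for any tower of field extensions F ⊂ K ⊂ L with finite degrees, [L:F] = [L:K] · [K:F]. Here this gives [L:F] = 7 · 37 = 259.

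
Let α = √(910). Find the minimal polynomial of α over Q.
m_α(x) = x^2 - 910

α satisfies α^2 - 910 = 0, so x^2 - 910 annihilates α. Since d = 910 is squarefree and ≠ 1, it is not a perfect square in Q, so x^2 - 910 has no rational root and is therefore irreducible over Q (a degree-2 polynomial over a field is irreducible iff it has no root). Hence m_α(x) = x^2 - 910.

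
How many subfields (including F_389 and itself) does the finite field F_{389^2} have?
F_{389^2} has 2 subfields

The subfields of F_{p^n} are exactly the fields F_{p^d} for d | n (each is the fixed field of the unique index-d subgroup of Gal(F_{p^n}/F_p) ≅ Z/nZ). The divisors of n = 2 are {1, 2}, giving 2 subfields: F_{389^1}, F_{389^2}.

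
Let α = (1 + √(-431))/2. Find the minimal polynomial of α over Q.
m_α(x) = x^2 - x + 108

From 2α - 1 = √(-431), squaring gives (2α - 1)^2 = -431, i.e. 4α^2 - 4α + 1 = -431, so α^2 - α + (1 + 431)/4 = 0. Since -431 ≡ 1 (mod 4), (1 + 431)/4 = 108 ∈ Z. The polynomial x^2 - x + 108 has discriminant 1 - 4·(108) = -431, which is not a perfect square in Q (d = -431 is squarefree and ≠ 1), so x^2 - x + 108 is irreducible over Q. It is the minimal polynomial of α.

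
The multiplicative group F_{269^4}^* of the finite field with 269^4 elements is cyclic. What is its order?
|F_{269^4}^*| = 5236114320

F_{269^4} has 269^4 = 5236114321 elements; its multiplicative group consists of all nonzero elements, so |F_{269^4}^*| = 5236114321 - 1 = 5236114320. (It is cyclic since any finite subgroup of the multiplicative group of a field is cyclic.)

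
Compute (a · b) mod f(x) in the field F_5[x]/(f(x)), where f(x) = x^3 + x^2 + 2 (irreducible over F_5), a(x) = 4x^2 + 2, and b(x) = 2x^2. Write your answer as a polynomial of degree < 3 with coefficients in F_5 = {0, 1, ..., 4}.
a · b ≡ 2x^2 + 4x + 1 (mod f(x))

Multiply in F_5[x]: a(x)·b(x) = (4x^2 + 2)·(2x^2) = 3x^4 + 4x^2. This has degree ≥ 3, so divide by f(x) over F_5: 3x^4 + 4x^2 = (3x + 2)·(x^3 + x^2 + 2) + (2x^2 + 4x + 1). Hence a·b ≡ 2x^2 + 4x + 1 (mod f). (F_5[x]/(f) is a field with 5^3 = 125 elements since f is irreducible of degree 3.)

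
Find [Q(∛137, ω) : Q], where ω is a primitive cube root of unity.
[Q(∛137, ω) : Q] = 6

[Q(∛137):Q] = 3 (min poly x^3 - 137, irreducible since 137 is not a perfect cube). [Q(ω):Q] = 2 (min poly x^2 + x + 1). Since Q(∛137) ⊂ R and ω ∉ R, we have ω ∉ Q(∛137), so x^2 + x + 1 remains irreducible over Q(∛137) and [Q(∛137, ω) : Q(∛137)] = 2. By the tower law, [Q(∛137, ω) : Q] = 3 · 2 = 6. (In fact Q(∛137, ω) is the splitting field of x^3 - 137 over Q.)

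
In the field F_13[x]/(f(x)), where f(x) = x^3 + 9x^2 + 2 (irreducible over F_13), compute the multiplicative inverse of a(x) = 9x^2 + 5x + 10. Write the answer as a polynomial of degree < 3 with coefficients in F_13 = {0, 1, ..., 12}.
a(x)^(-1) ≡ 7x^2 + 11x + 11 (mod f(x))

Since f is irreducible over F_13, F_13[x]/(f) is a field and a(x) ≠ 0 has an inverse. Apply the extended Euclidean algorithm to f(x) and a(x) in F_13[x]: f(x) = (3x + 8)·a(x) + (8x);  a(x) = (6x + 12)·(8x) + (10). The last nonzero remainder is the constant 10 = gcd(f, a) in F_13. Back-substituting through the division chain expresses 10 = s(x)·a(x) + t(x)·f(x) with s(x) ≡ 5x^2 + 6x + 6 (mod f), so (5x^2 + 6x + 6)·a(x) ≡ 10 (mod f). Multiplying by 10^(-1) ≡ 4 in F_13 gives a(x)^(-1) ≡ 4·(5x^2 + 6x + 6) ≡ 7x^2 + 11x + 11 (mod f). Check: (9x^2 + 5x + 10)·(7x^2 + 11x + 11) = 11x^4 + 4x^3 + 3x^2 + 9x + 6 ≡ 1 (mod x^3 + 9x^2 + 2).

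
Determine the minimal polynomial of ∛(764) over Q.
m_α(x) = x^3 - 764

α satisfies α^3 = 764, so x^3 - 764 annihilates α. By the rational root test, a rational root p/q (in lowest terms) of x^3 - 764 would satisfy p^3 = 764 q^3, forcing q = 1 and p^3 = 764; but 764 is not a perfect cube, contradiction. A monic cubic over Q with no rational root is irreducible (any nontrivial factorization would include a linear factor). Hence x^3 - 764 is the minimal polynomial of α, and in particular [Q(α):Q] = 3.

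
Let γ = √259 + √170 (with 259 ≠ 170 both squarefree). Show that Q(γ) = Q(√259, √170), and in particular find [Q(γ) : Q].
[Q(γ) : Q] = 4 (equivalently, Q(γ) = Q(√259, √170))

Obviously Q(γ) ⊆ Q(√259, √170), and [Q(√259, √170):Q] = 4 (since 259, 170 are distinct squarefree integers > 1 with 44030 not a perfect square). To show equality we compute the minimal polynomial of γ. From γ = √259 + √170: γ^2 = 259 + 2√(44030) + 170 = 429 + 2√(44030), so γ^2 - 429 = 2√(44030); squaring, (γ^2 - 429)^2 = 4·44030, i.e. γ^4 - 858γ^2 + 184041 - 176120 = 0, i.e. γ^4 - 858γ^2 + 7921 = 0. So γ is a root of x^4 - 858x^2 + 7921. This polynomial is irreducible over Q: it has no rational root (each ±√259 ± √170 is irrational), and any factorization into two quadratics over Q would force √(44030) ∈ Q (pairing opposite roots) or √259, √170 ∈ Q (other pairings), all impossible. Hence [Q(γ):Q] = 4 = [Q(√259, √170):Q], so Q(γ) = Q(√259, √170).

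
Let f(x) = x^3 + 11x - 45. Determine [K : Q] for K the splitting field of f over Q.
[K : Q] = 6

By the rational root test, any rational root of the monic integer polynomial f(x) = x^3 + 11x - 45 must be an integer dividing the constant term -45, i.e. one of ±{1, 3, 5, 9, 15, 45}. Evaluating: f(1) = -33, f(-1) = -57, f(3) = 15, f(-3) = -105, f(5) = 135, f(-5) = -225, f(9) = 783, f(-9) = -873, f(15) = 3495, f(-15) = -3585, f(45) = 91575, f(-45) = -91665; none is 0, so f has no rational root and is therefore irreducible over Q (a cubic with no linear factor over a field is irreducible). For an irreducible cubic, the Galois group is A_3 or S_3 according as the discriminant disc(f) = -4a^3 - 27b^2 = -4·(11)^3 - 27·(-45)^2 = -59999 is or is not a square in Q. Here disc(f) = -59999 is not a perfect square in Q, so the Galois group of f over Q is not contained in A_3 and must be all of S_3. The splitting field has degree |S_3| = 6 over Q, so [K : Q] = 6.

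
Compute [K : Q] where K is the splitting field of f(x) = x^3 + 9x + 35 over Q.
[K : Q] = 6

By the rational root test, any rational root of the monic integer polynomial f(x) = x^3 + 9x + 35 must be an integer dividing the constant term 35, i.e. one of ±{1, 5, 7, 35}. Evaluating: f(1) = 45, f(-1) = 25, f(5) = 205, f(-5) = -135, f(7) = 441, f(-7) = -371, f(35) = 43225, f(-35) = -43155; none is 0, so f has no rational root and is therefore irreducible over Q (a cubic with no linear factor over a field is irreducible). For an irreducible cubic, the Galois group is A_3 or S_3 according as the discriminant disc(f) = -4a^3 - 27b^2 = -4·(9)^3 - 27·(35)^2 = -35991 is or is not a square in Q. Here disc(f) = -35991 is not a perfect square in Q, so the Galois group of f over Q is not contained in A_3 and must be all of S_3. The splitting field has degree |S_3| = 6 over Q, so [K : Q] = 6.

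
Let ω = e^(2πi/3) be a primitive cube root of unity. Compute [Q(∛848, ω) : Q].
[Q(∛848, ω) : Q] = 6

[Q(∛848):Q] = 3 (min poly x^3 - 848, irreducible since 848 is not a perfect cube). [Q(ω):Q] = 2 (min poly x^2 + x + 1). Since Q(∛848) ⊂ R and ω ∉ R, we have ω ∉ Q(∛848), so x^2 + x + 1 remains irreducible over Q(∛848) and [Q(∛848, ω) : Q(∛848)] = 2. By the tower law, [Q(∛848, ω) : Q] = 3 · 2 = 6. (In fact Q(∛848, ω) is the splitting field of x^3 - 848 over Q.)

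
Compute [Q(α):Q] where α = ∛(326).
[Q(α):Q] = 3

The minimal polynomial of α is x^3 - 326, irreducible over Q since 326 is not a perfect cube (so x^3 - 326 has no rational root). Hence [Q(α):Q] = deg(m_α) = 3.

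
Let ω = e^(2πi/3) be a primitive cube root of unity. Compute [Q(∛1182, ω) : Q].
[Q(∛1182, ω) : Q] = 6

[Q(∛1182):Q] = 3 (min poly x^3 - 1182, irreducible since 1182 is not a perfect cube). [Q(ω):Q] = 2 (min poly x^2 + x + 1). Since Q(∛1182) ⊂ R and ω ∉ R, we have ω ∉ Q(∛1182), so x^2 + x + 1 remains irreducible over Q(∛1182) and [Q(∛1182, ω) : Q(∛1182)] = 2. By the tower law, [Q(∛1182, ω) : Q] = 3 · 2 = 6. (In fact Q(∛1182, ω) is the splitting field of x^3 - 1182 over Q.)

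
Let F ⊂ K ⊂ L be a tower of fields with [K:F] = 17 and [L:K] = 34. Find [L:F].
[L:F] = 578

The tower law says that for any tower of field extensions F ⊂ K ⊂ L with finite degrees, [L:F] = [L:K] · [K:F]. Here this gives [L:F] = 34 · 17 = 578.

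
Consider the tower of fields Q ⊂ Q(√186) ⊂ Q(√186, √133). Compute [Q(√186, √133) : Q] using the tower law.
[Q(√186, √133) : Q] = 4

[Q(√186):Q] = 2 (min poly x^2 - 186, irreducible since 186 is squarefree > 1). For the top step, suppose √133 ∈ Q(√186), say √133 = c + d√186 with c, d ∈ Q. Squaring: 133 = c^2 + 186d^2 + 2cd√186. Since √186 ∉ Q this forces 2cd = 0. If d = 0 then √133 = c ∈ Q, contradicting 133 squarefree > 1. If c = 0 then 133 = 186d^2, so 186·133 = (186d)^2 is a perfect square in Q — but 186·133 = 24738 is not a perfect square (since 186 and 133 are distinct squarefree integers). Contradiction. Hence √133 ∉ Q(√186), so x^2 - 133 stays irreducible over Q(√186) and [Q(√186, √133) : Q(√186)] = 2. By the tower law, [Q(√186, √133) : Q] = 2 · 2 = 4.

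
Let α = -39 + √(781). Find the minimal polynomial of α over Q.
m_α(x) = x^2 + 78x + 740

From α + 39 = √(781), squaring gives (α + 39)^2 = 781, i.e. α^2 + 78α + 1521 = 781, so α^2 + 78α + 740 = 0. The discriminant of x^2 + 78x + 740 is (78)^2 - 4·(740) = 6084 - 2960 = 3124, and 4·(781) is not a perfect square in Q since 781 is squarefree and ≠ 1. Hence x^2 + 78x + 740 is irreducible over Q and is the minimal polynomial of α.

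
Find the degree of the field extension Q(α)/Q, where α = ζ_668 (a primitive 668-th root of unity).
[Q(α):Q] = 332

The minimal polynomial of ζ_668 over Q is the 668-th cyclotomic polynomial Φ_668(x), which is irreducible over Q and has degree φ(668) = 332. Hence [Q(α):Q] = φ(668) = 332.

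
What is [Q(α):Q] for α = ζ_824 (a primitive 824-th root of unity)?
[Q(α):Q] = 408

The minimal polynomial of ζ_824 over Q is the 824-th cyclotomic polynomial Φ_824(x), which is irreducible over Q and has degree φ(824) = 408. Hence [Q(α):Q] = φ(824) = 408.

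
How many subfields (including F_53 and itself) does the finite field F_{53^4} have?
F_{53^4} has 3 subfields

The subfields of F_{p^n} are exactly the fields F_{p^d} for d | n (each is the fixed field of the unique index-d subgroup of Gal(F_{p^n}/F_p) ≅ Z/nZ). The divisors of n = 4 are {1, 2, 4}, giving 3 subfields: F_{53^1}, F_{53^2}, F_{53^4}.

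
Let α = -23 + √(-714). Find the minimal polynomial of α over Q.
m_α(x) = x^2 + 46x + 1243

From α + 23 = √(-714), squaring gives (α + 23)^2 = -714, i.e. α^2 + 46α + 529 = -714, so α^2 + 46α + 1243 = 0. The discriminant of x^2 + 46x + 1243 is (46)^2 - 4·(1243) = 2116 - 4972 = -2856, and 4·(-714) is not a perfect square in Q since -714 is squarefree and ≠ 1. Hence x^2 + 46x + 1243 is irreducible over Q and is the minimal polynomial of α.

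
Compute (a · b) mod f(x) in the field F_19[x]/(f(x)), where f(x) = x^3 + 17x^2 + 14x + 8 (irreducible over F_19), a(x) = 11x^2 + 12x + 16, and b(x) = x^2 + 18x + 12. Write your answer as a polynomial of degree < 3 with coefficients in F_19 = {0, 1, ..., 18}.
a · b ≡ 9x^2 + 3x + 8 (mod f(x))

Multiply in F_19[x]: a(x)·b(x) = (11x^2 + 12x + 16)·(x^2 + 18x + 12) = 11x^4 + x^3 + 3x^2 + 14x + 2. This has degree ≥ 3, so divide by f(x) over F_19: 11x^4 + x^3 + 3x^2 + 14x + 2 = (11x + 4)·(x^3 + 17x^2 + 14x + 8) + (9x^2 + 3x + 8). Hence a·b ≡ 9x^2 + 3x + 8 (mod f). (F_19[x]/(f) is a field with 19^3 = 6859 elements since f is irreducible of degree 3.)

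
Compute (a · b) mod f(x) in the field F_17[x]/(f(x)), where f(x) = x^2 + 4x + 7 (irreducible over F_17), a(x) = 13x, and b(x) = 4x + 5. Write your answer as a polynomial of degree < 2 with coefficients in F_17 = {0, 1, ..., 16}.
a · b ≡ 10x + 10 (mod f(x))

Multiply in F_17[x]: a(x)·b(x) = (13x)·(4x + 5) = x^2 + 14x. This has degree ≥ 2, so divide by f(x) over F_17: x^2 + 14x = (1)·(x^2 + 4x + 7) + (10x + 10). Hence a·b ≡ 10x + 10 (mod f). (F_17[x]/(f) is a field with 17^2 = 289 elements since f is irreducible of degree 2.)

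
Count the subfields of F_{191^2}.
F_{191^2} has 2 subfields

The subfields of F_{p^n} are exactly the fields F_{p^d} for d | n (each is the fixed field of the unique index-d subgroup of Gal(F_{p^n}/F_p) ≅ Z/nZ). The divisors of n = 2 are {1, 2}, giving 2 subfields: F_{191^1}, F_{191^2}.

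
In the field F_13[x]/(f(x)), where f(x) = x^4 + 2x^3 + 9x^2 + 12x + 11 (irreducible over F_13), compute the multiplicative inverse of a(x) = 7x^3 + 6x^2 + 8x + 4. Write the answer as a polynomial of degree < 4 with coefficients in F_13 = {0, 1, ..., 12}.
a(x)^(-1) ≡ 9x^3 + x^2 + 1 (mod f(x))

Since f is irreducible over F_13, F_13[x]/(f) is a field and a(x) ≠ 0 has an inverse. Apply the extended Euclidean algorithm to f(x) and a(x) in F_13[x]: f(x) = (2x + 6)·a(x) + (9x^2 + 8x);  a(x) = (8x + 8)·(9x^2 + 8x) + (9x + 4);  (9x^2 + 8x) = (x + 12)·(9x + 4) + (4). The last nonzero remainder is the constant 4 = gcd(f, a) in F_13. Back-substituting through the division chain expresses 4 = s(x)·a(x) + t(x)·f(x) with s(x) ≡ 10x^3 + 4x^2 + 4 (mod f), so (10x^3 + 4x^2 + 4)·a(x) ≡ 4 (mod f). Multiplying by 4^(-1) ≡ 10 in F_13 gives a(x)^(-1) ≡ 10·(10x^3 + 4x^2 + 4) ≡ 9x^3 + x^2 + 1 (mod f). Check: (7x^3 + 6x^2 + 8x + 4)·(9x^3 + x^2 + 1) = 11x^6 + 9x^5 + 12x^3 + 10x^2 + 8x + 4 ≡ 1 (mod x^4 + 2x^3 + 9x^2 + 12x + 11).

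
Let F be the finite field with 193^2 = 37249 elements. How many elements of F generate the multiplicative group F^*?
There are φ(37248) = 12288 primitive elements

F_q^* is cyclic of order q - 1 = 37248. A cyclic group of order m has exactly φ(m) generators. Here m = 37248 = 2^7 · 3 · 97, so the number of primitive elements is φ(37248) = 12288.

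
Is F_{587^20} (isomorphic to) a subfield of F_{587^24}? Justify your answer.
No: F_{587^20} is not a subfield of F_{587^24}

F_{p^m} embeds in F_{p^n} iff m | n. Here 20 ∤ 24 (since 24 = 1·20 + 4 with remainder 4 ≠ 0), so F_{587^20} is not a subfield of F_{587^24}. Equivalently: if it were, the tower law would give 20 = [F_{587^20}:F_587] dividing [F_{587^24}:F_587] = 24, contradiction.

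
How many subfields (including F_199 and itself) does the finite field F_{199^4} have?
F_{199^4} has 3 subfields

The subfields of F_{p^n} are exactly the fields F_{p^d} for d | n (each is the fixed field of the unique index-d subgroup of Gal(F_{p^n}/F_p) ≅ Z/nZ). The divisors of n = 4 are {1, 2, 4}, giving 3 subfields: F_{199^1}, F_{199^2}, F_{199^4}.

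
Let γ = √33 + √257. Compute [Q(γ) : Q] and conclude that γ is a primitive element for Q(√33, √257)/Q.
[Q(γ) : Q] = 4 (equivalently, Q(γ) = Q(√33, √257))

Obviously Q(γ) ⊆ Q(√33, √257), and [Q(√33, √257):Q] = 4 (since 33, 257 are distinct squarefree integers > 1 with 8481 not a perfect square). To show equality we compute the minimal polynomial of γ. From γ = √33 + √257: γ^2 = 33 + 2√(8481) + 257 = 290 + 2√(8481), so γ^2 - 290 = 2√(8481); squaring, (γ^2 - 290)^2 = 4·8481, i.e. γ^4 - 580γ^2 + 84100 - 33924 = 0, i.e. γ^4 - 580γ^2 + 50176 = 0. So γ is a root of x^4 - 580x^2 + 50176. This polynomial is irreducible over Q: it has no rational root (each ±√33 ± √257 is irrational), and any factorization into two quadratics over Q would force √(8481) ∈ Q (pairing opposite roots) or √33, √257 ∈ Q (other pairings), all impossible. Hence [Q(γ):Q] = 4 = [Q(√33, √257):Q], so Q(γ) = Q(√33, √257).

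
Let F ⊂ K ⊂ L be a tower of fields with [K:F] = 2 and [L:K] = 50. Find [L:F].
[L:F] = 100

The tower law says that for any tower of field extensions F ⊂ K ⊂ L with finite degrees, [L:F] = [L:K] · [K:F]. Here this gives [L:F] = 50 · 2 = 100.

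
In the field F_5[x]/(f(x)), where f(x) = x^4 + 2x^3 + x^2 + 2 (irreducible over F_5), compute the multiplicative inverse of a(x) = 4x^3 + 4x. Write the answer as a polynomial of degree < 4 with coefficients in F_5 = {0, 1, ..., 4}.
a(x)^(-1) ≡ 4x^3 + 2x^2 + x + 3 (mod f(x))

Since f is irreducible over F_5, F_5[x]/(f) is a field and a(x) ≠ 0 has an inverse. Apply the extended Euclidean algorithm to f(x) and a(x) in F_5[x]: f(x) = (4x + 3)·a(x) + (3x + 2);  a(x) = (3x^2 + 3x + 1)·(3x + 2) + (3). The last nonzero remainder is the constant 3 = gcd(f, a) in F_5. Back-substituting through the division chain expresses 3 = s(x)·a(x) + t(x)·f(x) with s(x) ≡ 2x^3 + x^2 + 3x + 4 (mod f), so (2x^3 + x^2 + 3x + 4)·a(x) ≡ 3 (mod f). Multiplying by 3^(-1) ≡ 2 in F_5 gives a(x)^(-1) ≡ 2·(2x^3 + x^2 + 3x + 4) ≡ 4x^3 + 2x^2 + x + 3 (mod f). Check: (4x^3 + 4x)·(4x^3 + 2x^2 + x + 3) = x^6 + 3x^5 + 4x^2 + 2x ≡ 1 (mod x^4 + 2x^3 + x^2 + 2).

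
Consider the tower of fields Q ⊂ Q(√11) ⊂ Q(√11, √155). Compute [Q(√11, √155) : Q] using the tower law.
[Q(√11, √155) : Q] = 4

[Q(√11):Q] = 2 (min poly x^2 - 11, irreducible since 11 is squarefree > 1). For the top step, suppose √155 ∈ Q(√11), say √155 = c + d√11 with c, d ∈ Q. Squaring: 155 = c^2 + 11d^2 + 2cd√11. Since √11 ∉ Q this forces 2cd = 0. If d = 0 then √155 = c ∈ Q, contradicting 155 squarefree > 1. If c = 0 then 155 = 11d^2, so 11·155 = (11d)^2 is a perfect square in Q — but 11·155 = 1705 is not a perfect square (since 11 and 155 are distinct squarefree integers). Contradiction. Hence √155 ∉ Q(√11), so x^2 - 155 stays irreducible over Q(√11) and [Q(√11, √155) : Q(√11)] = 2. By the tower law, [Q(√11, √155) : Q] = 2 · 2 = 4.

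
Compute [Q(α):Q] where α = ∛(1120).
[Q(α):Q] = 3

The minimal polynomial of α is x^3 - 1120, irreducible over Q since 1120 is not a perfect cube (so x^3 - 1120 has no rational root). Hence [Q(α):Q] = deg(m_α) = 3.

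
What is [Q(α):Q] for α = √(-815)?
[Q(α):Q] = 2

[Q(α):Q] equals the degree of the minimal polynomial of α. Here α^2 = -815 and x^2 + 815 is irreducible (d = -815 is squarefree, ≠ 1, hence not a square), so deg(m_α) = 2. Thus [Q(α):Q] = 2.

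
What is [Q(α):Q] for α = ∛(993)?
[Q(α):Q] = 3

The minimal polynomial of α is x^3 - 993, irreducible over Q since 993 is not a perfect cube (so x^3 - 993 has no rational root). Hence [Q(α):Q] = deg(m_α) = 3.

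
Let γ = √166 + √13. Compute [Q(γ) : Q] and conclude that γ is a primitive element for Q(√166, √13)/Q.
[Q(γ) : Q] = 4 (equivalently, Q(γ) = Q(√166, √13))

Obviously Q(γ) ⊆ Q(√166, √13), and [Q(√166, √13):Q] = 4 (since 166, 13 are distinct squarefree integers > 1 with 2158 not a perfect square). To show equality we compute the minimal polynomial of γ. From γ = √166 + √13: γ^2 = 166 + 2√(2158) + 13 = 179 + 2√(2158), so γ^2 - 179 = 2√(2158); squaring, (γ^2 - 179)^2 = 4·2158, i.e. γ^4 - 358γ^2 + 32041 - 8632 = 0, i.e. γ^4 - 358γ^2 + 23409 = 0. So γ is a root of x^4 - 358x^2 + 23409. This polynomial is irreducible over Q: it has no rational root (each ±√166 ± √13 is irrational), and any factorization into two quadratics over Q would force √(2158) ∈ Q (pairing opposite roots) or √166, √13 ∈ Q (other pairings), all impossible. Hence [Q(γ):Q] = 4 = [Q(√166, √13):Q], so Q(γ) = Q(√166, √13).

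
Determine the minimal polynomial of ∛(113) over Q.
m_α(x) = x^3 - 113

α satisfies α^3 = 113, so x^3 - 113 annihilates α. By the rational root test, a rational root p/q (in lowest terms) of x^3 - 113 would satisfy p^3 = 113 q^3, forcing q = 1 and p^3 = 113; but 113 is not a perfect cube, contradiction. A monic cubic over Q with no rational root is irreducible (any nontrivial factorization would include a linear factor). Hence x^3 - 113 is the minimal polynomial of α, and in particular [Q(α):Q] = 3.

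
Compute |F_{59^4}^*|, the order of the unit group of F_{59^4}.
|F_{59^4}^*| = 12117360

F_{59^4} has 59^4 = 12117361 elements; its multiplicative group consists of all nonzero elements, so |F_{59^4}^*| = 12117361 - 1 = 12117360. (It is cyclic since any finite subgroup of the multiplicative group of a field is cyclic.)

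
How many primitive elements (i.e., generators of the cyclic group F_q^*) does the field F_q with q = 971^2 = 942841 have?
There are φ(942840) = 248832 primitive elements

F_q^* is cyclic of order q - 1 = 942840. A cyclic group of order m has exactly φ(m) generators. Here m = 942840 = 2^3 · 3^5 · 5 · 97, so the number of primitive elements is φ(942840) = 248832.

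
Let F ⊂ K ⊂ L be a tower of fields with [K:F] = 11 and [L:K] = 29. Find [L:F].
[L:F] = 319

The tower law says that for any tower of field extensions F ⊂ K ⊂ L with finite degrees, [L:F] = [L:K] · [K:F]. Here this gives [L:F] = 29 · 11 = 319.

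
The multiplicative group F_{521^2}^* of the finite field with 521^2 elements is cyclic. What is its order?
|F_{521^2}^*| = 271440

F_{521^2} has 521^2 = 271441 elements; its multiplicative group consists of all nonzero elements, so |F_{521^2}^*| = 271441 - 1 = 271440. (It is cyclic since any finite subgroup of the multiplicative group of a field is cyclic.)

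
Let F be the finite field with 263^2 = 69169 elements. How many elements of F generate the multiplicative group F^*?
There are φ(69168) = 20800 primitive elements

F_q^* is cyclic of order q - 1 = 69168. A cyclic group of order m has exactly φ(m) generators. Here m = 69168 = 2^4 · 3 · 11 · 131, so the number of primitive elements is φ(69168) = 20800.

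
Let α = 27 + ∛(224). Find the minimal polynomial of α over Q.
m_α(x) = x^3 - 81x^2 + 2187x - 19907

Set β = α - 27 = ∛(224), so β^3 = 224. Then (α - 27)^3 - 224 = 0, i.e. α is a root of g(x) = (x - 27)^3 - 224 = x^3 - 81x^2 + 2187x - 19907. Since g(x) = h(x - 27) where h(x) = x^3 - 224, and h is irreducible over Q (because 224 is not a perfect cube, so h has no rational root, and a monic cubic with no rational root is irreducible), g is also irreducible (irreducibility is preserved under the substitution x → x - 27). Hence m_α(x) = x^3 - 81x^2 + 2187x - 19907.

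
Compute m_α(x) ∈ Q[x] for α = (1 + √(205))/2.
m_α(x) = x^2 - x - 51

From 2α - 1 = √(205), squaring gives (2α - 1)^2 = 205, i.e. 4α^2 - 4α + 1 = 205, so α^2 - α + (1 - 205)/4 = 0. Since 205 ≡ 1 (mod 4), (1 - 205)/4 = -51 ∈ Z. The polynomial x^2 - x - 51 has discriminant 1 - 4·(-51) = 205, which is not a perfect square in Q (d = 205 is squarefree and ≠ 1), so x^2 - x - 51 is irreducible over Q. It is the minimal polynomial of α.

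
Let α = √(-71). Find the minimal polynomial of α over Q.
m_α(x) = x^2 + 71

α satisfies α^2 + 71 = 0, so x^2 + 71 annihilates α. Since d = -71 is squarefree and ≠ 1, it is not a perfect square in Q, so x^2 + 71 has no rational root and is therefore irreducible over Q (a degree-2 polynomial over a field is irreducible iff it has no root). Hence m_α(x) = x^2 + 71.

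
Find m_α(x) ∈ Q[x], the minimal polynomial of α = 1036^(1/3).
m_α(x) = x^3 - 1036

α satisfies α^3 = 1036, so x^3 - 1036 annihilates α. By the rational root test, a rational root p/q (in lowest terms) of x^3 - 1036 would satisfy p^3 = 1036 q^3, forcing q = 1 and p^3 = 1036; but 1036 is not a perfect cube, contradiction. A monic cubic over Q with no rational root is irreducible (any nontrivial factorization would include a linear factor). Hence x^3 - 1036 is the minimal polynomial of α, and in particular [Q(α):Q] = 3.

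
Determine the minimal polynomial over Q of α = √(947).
m_α(x) = x^2 - 947

α satisfies α^2 - 947 = 0, so x^2 - 947 annihilates α. Since d = 947 is squarefree and ≠ 1, it is not a perfect square in Q, so x^2 - 947 has no rational root and is therefore irreducible over Q (a degree-2 polynomial over a field is irreducible iff it has no root). Hence m_α(x) = x^2 - 947.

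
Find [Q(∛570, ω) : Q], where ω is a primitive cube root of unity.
[Q(∛570, ω) : Q] = 6

[Q(∛570):Q] = 3 (min poly x^3 - 570, irreducible since 570 is not a perfect cube). [Q(ω):Q] = 2 (min poly x^2 + x + 1). Since Q(∛570) ⊂ R and ω ∉ R, we have ω ∉ Q(∛570), so x^2 + x + 1 remains irreducible over Q(∛570) and [Q(∛570, ω) : Q(∛570)] = 2. By the tower law, [Q(∛570, ω) : Q] = 3 · 2 = 6. (In fact Q(∛570, ω) is the splitting field of x^3 - 570 over Q.)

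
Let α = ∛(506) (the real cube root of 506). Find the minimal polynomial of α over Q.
m_α(x) = x^3 - 506

α satisfies α^3 = 506, so x^3 - 506 annihilates α. By the rational root test, a rational root p/q (in lowest terms) of x^3 - 506 would satisfy p^3 = 506 q^3, forcing q = 1 and p^3 = 506; but 506 is not a perfect cube, contradiction. A monic cubic over Q with no rational root is irreducible (any nontrivial factorization would include a linear factor). Hence x^3 - 506 is the minimal polynomial of α, and in particular [Q(α):Q] = 3.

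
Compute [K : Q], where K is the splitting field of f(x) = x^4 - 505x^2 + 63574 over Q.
[K : Q] = 4

Solving the quadratic in x^2: x^2 = (505 ± √(505^2 - 4·63574))/2 = (505 ± √729)/2 = (505 ± 27)/2, giving x^2 = 239 or x^2 = 266. So f(x) = (x^2 - 239)(x^2 - 266) and the roots of f are ±√239, ±√266. Hence the splitting field is K = Q(√239, √266). Since 239 and 266 are distinct squarefree integers > 1, their product 63574 is not a perfect square, so √266 ∉ Q(√239). By the tower law [K:Q] = [Q(√239,√266):Q(√239)] · [Q(√239):Q] = 2 · 2 = 4.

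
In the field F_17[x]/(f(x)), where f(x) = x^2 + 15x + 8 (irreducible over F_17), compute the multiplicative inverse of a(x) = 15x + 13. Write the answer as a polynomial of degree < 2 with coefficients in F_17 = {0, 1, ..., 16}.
a(x)^(-1) ≡ 8x + 2 (mod f(x))

Since f is irreducible over F_17, F_17[x]/(f) is a field and a(x) ≠ 0 has an inverse. Apply the extended Euclidean algorithm to f(x) and a(x) in F_17[x]: f(x) = (8x + 2)·a(x) + (16). The last nonzero remainder is the constant 16 = gcd(f, a) in F_17. Back-substituting through the division chain expresses 16 = s(x)·a(x) + t(x)·f(x) with s(x) ≡ 9x + 15 (mod f), so (9x + 15)·a(x) ≡ 16 (mod f). Multiplying by 16^(-1) ≡ 16 in F_17 gives a(x)^(-1) ≡ 16·(9x + 15) ≡ 8x + 2 (mod f). Check: (15x + 13)·(8x + 2) = x^2 + 15x + 9 ≡ 1 (mod x^2 + 15x + 8).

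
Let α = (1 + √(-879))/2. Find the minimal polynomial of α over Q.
m_α(x) = x^2 - x + 220

From 2α - 1 = √(-879), squaring gives (2α - 1)^2 = -879, i.e. 4α^2 - 4α + 1 = -879, so α^2 - α + (1 + 879)/4 = 0. Since -879 ≡ 1 (mod 4), (1 + 879)/4 = 220 ∈ Z. The polynomial x^2 - x + 220 has discriminant 1 - 4·(220) = -879, which is not a perfect square in Q (d = -879 is squarefree and ≠ 1), so x^2 - x + 220 is irreducible over Q. It is the minimal polynomial of α.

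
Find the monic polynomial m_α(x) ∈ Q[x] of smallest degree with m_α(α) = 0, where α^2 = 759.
m_α(x) = x^2 - 759

α satisfies α^2 - 759 = 0, so x^2 - 759 annihilates α. Since d = 759 is squarefree and ≠ 1, it is not a perfect square in Q, so x^2 - 759 has no rational root and is therefore irreducible over Q (a degree-2 polynomial over a field is irreducible iff it has no root). Hence m_α(x) = x^2 - 759.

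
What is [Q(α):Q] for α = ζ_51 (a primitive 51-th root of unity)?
[Q(α):Q] = 32

The minimal polynomial of ζ_51 over Q is the 51-th cyclotomic polynomial Φ_51(x), which is irreducible over Q and has degree φ(51) = 32. Hence [Q(α):Q] = φ(51) = 32.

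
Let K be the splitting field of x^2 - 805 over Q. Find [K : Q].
[K : Q] = 2

f(x) = x^2 - 805 factors as (x - √805)(x + √805). The splitting field is K = Q(√805). Since 805 is squarefree and > 1, it is not a perfect square, so x^2 - 805 is irreducible over Q and [Q(√805) : Q] = 2. Hence [K : Q] = 2.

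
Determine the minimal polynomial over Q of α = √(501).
m_α(x) = x^2 - 501

α satisfies α^2 - 501 = 0, so x^2 - 501 annihilates α. Since d = 501 is squarefree and ≠ 1, it is not a perfect square in Q, so x^2 - 501 has no rational root and is therefore irreducible over Q (a degree-2 polynomial over a field is irreducible iff it has no root). Hence m_α(x) = x^2 - 501.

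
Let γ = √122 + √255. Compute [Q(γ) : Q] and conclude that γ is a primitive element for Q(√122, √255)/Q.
[Q(γ) : Q] = 4 (equivalently, Q(γ) = Q(√122, √255))

Obviously Q(γ) ⊆ Q(√122, √255), and [Q(√122, √255):Q] = 4 (since 122, 255 are distinct squarefree integers > 1 with 31110 not a perfect square). To show equality we compute the minimal polynomial of γ. From γ = √122 + √255: γ^2 = 122 + 2√(31110) + 255 = 377 + 2√(31110), so γ^2 - 377 = 2√(31110); squaring, (γ^2 - 377)^2 = 4·31110, i.e. γ^4 - 754γ^2 + 142129 - 124440 = 0, i.e. γ^4 - 754γ^2 + 17689 = 0. So γ is a root of x^4 - 754x^2 + 17689. This polynomial is irreducible over Q: it has no rational root (each ±√122 ± √255 is irrational), and any factorization into two quadratics over Q would force √(31110) ∈ Q (pairing opposite roots) or √122, √255 ∈ Q (other pairings), all impossible. Hence [Q(γ):Q] = 4 = [Q(√122, √255):Q], so Q(γ) = Q(√122, √255).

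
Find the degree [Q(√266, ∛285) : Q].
[Q(√266, ∛285) : Q] = 6

Let L = Q(√266, ∛285). Since Q(√266) ⊂ L and [Q(√266):Q] = 2, the tower law gives 2 | [L:Q]. Likewise Q(∛285) ⊂ L with [Q(∛285):Q] = 3 (because 285 is not a perfect cube), so 3 | [L:Q]. As gcd(2,3) = 1, [L:Q] is divisible by 6. Conversely L is generated over Q by √266 and ∛285, so [L:Q] ≤ 2·3 = 6. Therefore [Q(√266, ∛285) : Q] = 6.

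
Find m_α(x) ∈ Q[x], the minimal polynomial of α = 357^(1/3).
m_α(x) = x^3 - 357

α satisfies α^3 = 357, so x^3 - 357 annihilates α. By the rational root test, a rational root p/q (in lowest terms) of x^3 - 357 would satisfy p^3 = 357 q^3, forcing q = 1 and p^3 = 357; but 357 is not a perfect cube, contradiction. A monic cubic over Q with no rational root is irreducible (any nontrivial factorization would include a linear factor). Hence x^3 - 357 is the minimal polynomial of α, and in particular [Q(α):Q] = 3.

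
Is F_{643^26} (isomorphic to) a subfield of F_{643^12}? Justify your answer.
No: F_{643^26} is not a subfield of F_{643^12}

F_{p^m} embeds in F_{p^n} iff m | n. Here 26 ∤ 12 (since 12 = 0·26 + 12 with remainder 12 ≠ 0), so F_{643^26} is not a subfield of F_{643^12}. Equivalently: if it were, the tower law would give 26 = [F_{643^26}:F_643] dividing [F_{643^12}:F_643] = 12, contradiction.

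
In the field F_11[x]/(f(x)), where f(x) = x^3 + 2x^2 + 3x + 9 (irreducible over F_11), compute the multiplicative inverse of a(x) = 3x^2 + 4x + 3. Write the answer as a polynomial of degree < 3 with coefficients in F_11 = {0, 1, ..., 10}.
a(x)^(-1) ≡ 5x^2 + 7 (mod f(x))

Since f is irreducible over F_11, F_11[x]/(f) is a field and a(x) ≠ 0 has an inverse. Apply the extended Euclidean algorithm to f(x) and a(x) in F_11[x]: f(x) = (4x + 10)·a(x) + (6x + 1);  a(x) = (6x + 7)·(6x + 1) + (7). The last nonzero remainder is the constant 7 = gcd(f, a) in F_11. Back-substituting through the division chain expresses 7 = s(x)·a(x) + t(x)·f(x) with s(x) ≡ 2x^2 + 5 (mod f), so (2x^2 + 5)·a(x) ≡ 7 (mod f). Multiplying by 7^(-1) ≡ 8 in F_11 gives a(x)^(-1) ≡ 8·(2x^2 + 5) ≡ 5x^2 + 7 (mod f). Check: (3x^2 + 4x + 3)·(5x^2 + 7) = 4x^4 + 9x^3 + 3x^2 + 6x + 10 ≡ 1 (mod x^3 + 2x^2 + 3x + 9).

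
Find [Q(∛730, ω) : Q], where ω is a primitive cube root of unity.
[Q(∛730, ω) : Q] = 6

[Q(∛730):Q] = 3 (min poly x^3 - 730, irreducible since 730 is not a perfect cube). [Q(ω):Q] = 2 (min poly x^2 + x + 1). Since Q(∛730) ⊂ R and ω ∉ R, we have ω ∉ Q(∛730), so x^2 + x + 1 remains irreducible over Q(∛730) and [Q(∛730, ω) : Q(∛730)] = 2. By the tower law, [Q(∛730, ω) : Q] = 3 · 2 = 6. (In fact Q(∛730, ω) is the splitting field of x^3 - 730 over Q.)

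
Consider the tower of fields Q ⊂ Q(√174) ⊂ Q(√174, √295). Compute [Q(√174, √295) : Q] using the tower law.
[Q(√174, √295) : Q] = 4

[Q(√174):Q] = 2 (min poly x^2 - 174, irreducible since 174 is squarefree > 1). For the top step, suppose √295 ∈ Q(√174), say √295 = c + d√174 with c, d ∈ Q. Squaring: 295 = c^2 + 174d^2 + 2cd√174. Since √174 ∉ Q this forces 2cd = 0. If d = 0 then √295 = c ∈ Q, contradicting 295 squarefree > 1. If c = 0 then 295 = 174d^2, so 174·295 = (174d)^2 is a perfect square in Q — but 174·295 = 51330 is not a perfect square (since 174 and 295 are distinct squarefree integers). Contradiction. Hence √295 ∉ Q(√174), so x^2 - 295 stays irreducible over Q(√174) and [Q(√174, √295) : Q(√174)] = 2. By the tower law, [Q(√174, √295) : Q] = 2 · 2 = 4.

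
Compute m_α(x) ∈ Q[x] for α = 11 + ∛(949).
m_α(x) = x^3 - 33x^2 + 363x - 2280

Set β = α - 11 = ∛(949), so β^3 = 949. Then (α - 11)^3 - 949 = 0, i.e. α is a root of g(x) = (x - 11)^3 - 949 = x^3 - 33x^2 + 363x - 2280. Since g(x) = h(x - 11) where h(x) = x^3 - 949, and h is irreducible over Q (because 949 is not a perfect cube, so h has no rational root, and a monic cubic with no rational root is irreducible), g is also irreducible (irreducibility is preserved under the substitution x → x - 11). Hence m_α(x) = x^3 - 33x^2 + 363x - 2280.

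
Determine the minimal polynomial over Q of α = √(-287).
m_α(x) = x^2 + 287

α satisfies α^2 + 287 = 0, so x^2 + 287 annihilates α. Since d = -287 is squarefree and ≠ 1, it is not a perfect square in Q, so x^2 + 287 has no rational root and is therefore irreducible over Q (a degree-2 polynomial over a field is irreducible iff it has no root). Hence m_α(x) = x^2 + 287.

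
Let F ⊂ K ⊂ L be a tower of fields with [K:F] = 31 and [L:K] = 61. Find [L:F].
[L:F] = 1891

The tower law says that for any tower of field extensions F ⊂ K ⊂ L with finite degrees, [L:F] = [L:K] · [K:F]. Here this gives [L:F] = 61 · 31 = 1891.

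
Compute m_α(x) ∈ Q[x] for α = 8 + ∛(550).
m_α(x) = x^3 - 24x^2 + 192x - 1062

Set β = α - 8 = ∛(550), so β^3 = 550. Then (α - 8)^3 - 550 = 0, i.e. α is a root of g(x) = (x - 8)^3 - 550 = x^3 - 24x^2 + 192x - 1062. Since g(x) = h(x - 8) where h(x) = x^3 - 550, and h is irreducible over Q (because 550 is not a perfect cube, so h has no rational root, and a monic cubic with no rational root is irreducible), g is also irreducible (irreducibility is preserved under the substitution x → x - 8). Hence m_α(x) = x^3 - 24x^2 + 192x - 1062.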